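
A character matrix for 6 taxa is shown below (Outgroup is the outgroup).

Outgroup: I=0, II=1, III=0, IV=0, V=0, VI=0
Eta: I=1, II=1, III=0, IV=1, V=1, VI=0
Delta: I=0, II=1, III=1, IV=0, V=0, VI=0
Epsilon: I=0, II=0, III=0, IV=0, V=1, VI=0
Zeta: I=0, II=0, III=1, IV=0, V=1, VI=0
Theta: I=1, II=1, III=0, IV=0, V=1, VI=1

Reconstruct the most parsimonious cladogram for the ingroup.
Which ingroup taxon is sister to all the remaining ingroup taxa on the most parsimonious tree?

Character polarity is set by the outgroup: the derived state is whichever differs from the outgroup's state, so for II the derived state is '0', and for the remaining characters it is '1'.
I: derived state '1' in Eta and Theta only — synapomorphy for {Eta, Theta}.
II (derived state '0') is shared by Epsilon and Zeta — a synapomorphy uniting that clade.
III (state '1') occurs in Delta and Zeta but conflicts with the nesting implied by the other characters — most parsimoniously interpreted as homoplasy.
IV (derived state '1') is unique to Eta (autapomorphy; uninformative for grouping).
V: derived state '1' in Epsilon, Eta, Theta, and Zeta only — synapomorphy for {Epsilon, Eta, Theta, Zeta}.
VI (derived state '1') is unique to Theta (autapomorphy; uninformative for grouping).
Most parsimonious ingroup topology: (((Eta,Theta),(Epsilon,Zeta)),Delta).
Delta is sister to the clade containing all other ingroup taxa, so it is the earliest-diverging (most basal) ingroup lineage.

Delta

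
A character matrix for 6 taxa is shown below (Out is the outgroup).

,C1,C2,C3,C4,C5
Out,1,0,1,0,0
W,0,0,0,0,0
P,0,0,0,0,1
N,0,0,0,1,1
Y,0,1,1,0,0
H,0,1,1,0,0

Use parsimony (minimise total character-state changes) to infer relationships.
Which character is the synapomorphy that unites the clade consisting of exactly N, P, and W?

Character polarity is set by the outgroup: the derived state is whichever differs from the outgroup's state, so for C1, C3 the derived state is '0', and for the remaining characters it is '1'.
All ingroup taxa share the derived state '0' for C1; it defines the ingroup but does not resolve relationships within it.
C2 (derived state '1') is shared by H and Y — a synapomorphy uniting that clade.
C3 (derived state '0') is shared by N, P, and W — a synapomorphy uniting that clade.
C4: derived state '1' in N only — an autapomorphy, so it tells us nothing about relationships among taxa.
C5 (derived state '1') is shared by N and P — a synapomorphy uniting that clade.
Most parsimonious ingroup topology: ((W,(P,N)),(Y,H)).
The clade {N, P, W} is supported by C3: its derived state '0' occurs in exactly those taxa and in no other taxon (including the outgroup).

C3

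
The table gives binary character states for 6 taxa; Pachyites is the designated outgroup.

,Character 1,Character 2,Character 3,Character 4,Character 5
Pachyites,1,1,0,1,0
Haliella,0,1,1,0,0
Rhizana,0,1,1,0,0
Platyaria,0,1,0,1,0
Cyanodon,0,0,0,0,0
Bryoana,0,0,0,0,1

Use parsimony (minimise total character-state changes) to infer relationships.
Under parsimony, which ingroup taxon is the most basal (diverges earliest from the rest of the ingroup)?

Platyaria

Character polarity is set by the outgroup: the derived state is whichever differs from the outgroup's state, so for Character 1, Character 2, Character 4 the derived state is '0', and for the remaining characters it is '1'.
All ingroup taxa share the derived state '0' for Character 1; it defines the ingroup but does not resolve relationships within it.
Character 2 (derived state '0') is shared by Bryoana and Cyanodon — a synapomorphy uniting that clade.
Character 3: derived state '1' in Haliella and Rhizana only — synapomorphy for {Haliella, Rhizana}.
Character 4 (derived state '0') is shared by Bryoana, Cyanodon, Haliella, and Rhizana — a synapomorphy uniting that clade.
Character 5 (derived state '1') is unique to Bryoana (autapomorphy; uninformative for grouping).
Most parsimonious ingroup topology: (((Haliella,Rhizana),(Cyanodon,Bryoana)),Platyaria).
Platyaria is sister to the clade containing all other ingroup taxa, so it is the earliest-diverging (most basal) ingroup lineage.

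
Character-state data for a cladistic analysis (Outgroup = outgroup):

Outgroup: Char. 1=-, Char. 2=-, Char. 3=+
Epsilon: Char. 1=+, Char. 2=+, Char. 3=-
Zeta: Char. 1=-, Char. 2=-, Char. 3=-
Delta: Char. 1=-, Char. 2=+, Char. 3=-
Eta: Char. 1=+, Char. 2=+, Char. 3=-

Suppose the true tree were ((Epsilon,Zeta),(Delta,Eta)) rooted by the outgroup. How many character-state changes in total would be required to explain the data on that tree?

5

Map each character onto ((Epsilon,Zeta),(Delta,Eta)) (rooted by Outgroup) and count the minimum state changes it requires (Fitch parsimony):
Char. 1: 2; Char. 2: 2; Char. 3: 1.
Total tree length = 5.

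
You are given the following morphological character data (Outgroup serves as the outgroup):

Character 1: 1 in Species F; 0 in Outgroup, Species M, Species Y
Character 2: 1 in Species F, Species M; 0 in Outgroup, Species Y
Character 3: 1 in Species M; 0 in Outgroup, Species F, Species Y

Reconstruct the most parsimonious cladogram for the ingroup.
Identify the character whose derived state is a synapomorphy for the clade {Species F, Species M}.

The outgroup has state '0' for every character, so '1' is the derived state throughout.
Character 1 (derived state '1') is unique to Species F (autapomorphy; uninformative for grouping).
Only Species F and Species M show the derived state '1' for Character 2, supporting them as a clade.
Character 3: derived state '1' in Species M only — an autapomorphy, so it tells us nothing about relationships among taxa.
Most parsimonious ingroup topology: ((Species F,Species M),Species Y).
The clade {Species F, Species M} is supported by Character 2: its derived state '1' occurs in exactly those taxa and in no other taxon (including the outgroup).

Character 2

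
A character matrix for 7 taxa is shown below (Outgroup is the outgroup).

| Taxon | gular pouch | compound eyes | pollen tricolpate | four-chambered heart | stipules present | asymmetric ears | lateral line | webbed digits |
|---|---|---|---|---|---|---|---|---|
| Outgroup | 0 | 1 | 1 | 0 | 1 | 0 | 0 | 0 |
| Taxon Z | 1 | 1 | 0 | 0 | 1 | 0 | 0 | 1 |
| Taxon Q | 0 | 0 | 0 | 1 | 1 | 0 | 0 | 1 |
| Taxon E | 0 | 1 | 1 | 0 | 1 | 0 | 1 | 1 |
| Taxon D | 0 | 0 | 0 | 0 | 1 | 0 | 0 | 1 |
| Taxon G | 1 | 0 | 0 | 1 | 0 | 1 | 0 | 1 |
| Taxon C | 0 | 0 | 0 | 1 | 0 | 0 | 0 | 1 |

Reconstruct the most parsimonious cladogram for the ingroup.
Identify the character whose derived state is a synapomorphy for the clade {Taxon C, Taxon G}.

stipules present

Character polarity is set by the outgroup: the derived state is whichever differs from the outgroup's state, so for compound eyes, pollen tricolpate, stipules present the derived state is '0', and for the remaining characters it is '1'.
gular pouch groups Taxon G and Taxon Z, which is incompatible with the clades supported by the remaining characters; treating it as convergent (homoplasy) costs fewer steps than any alternative tree.
compound eyes: derived state '0' in Taxon C, Taxon D, Taxon G, and Taxon Q only — synapomorphy for {Taxon C, Taxon D, Taxon G, Taxon Q}.
Only Taxon C, Taxon D, Taxon G, Taxon Q, and Taxon Z show the derived state '0' for pollen tricolpate, supporting them as a clade.
Only Taxon C, Taxon G, and Taxon Q show the derived state '1' for four-chambered heart, supporting them as a clade.
Only Taxon C and Taxon G show the derived state '0' for stipules present, supporting them as a clade.
asymmetric ears: derived state '1' in Taxon G only — an autapomorphy, so it tells us nothing about relationships among taxa.
lateral line (derived state '1') is unique to Taxon E (autapomorphy; uninformative for grouping).
webbed digits (derived state '1') is shared by all ingroup taxa — unites the whole ingroup.
Most parsimonious ingroup topology: ((Taxon Z,((Taxon Q,(Taxon G,Taxon C)),Taxon D)),Taxon E).
The clade {Taxon C, Taxon G} is supported by stipules present: its derived state '0' occurs in exactly those taxa and in no other taxon (including the outgroup).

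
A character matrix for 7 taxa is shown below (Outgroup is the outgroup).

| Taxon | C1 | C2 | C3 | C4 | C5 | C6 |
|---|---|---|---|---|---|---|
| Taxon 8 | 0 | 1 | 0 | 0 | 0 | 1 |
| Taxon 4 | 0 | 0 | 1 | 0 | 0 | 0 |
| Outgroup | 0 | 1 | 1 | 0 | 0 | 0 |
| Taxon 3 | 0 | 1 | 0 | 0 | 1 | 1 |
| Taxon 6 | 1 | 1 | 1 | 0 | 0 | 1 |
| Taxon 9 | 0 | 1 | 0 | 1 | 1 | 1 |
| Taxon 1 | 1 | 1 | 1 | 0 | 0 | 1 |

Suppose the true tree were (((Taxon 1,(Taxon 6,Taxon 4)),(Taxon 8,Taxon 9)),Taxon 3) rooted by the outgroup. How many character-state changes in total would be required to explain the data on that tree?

Map each character onto (((Taxon 1,(Taxon 6,Taxon 4)),(Taxon 8,Taxon 9)),Taxon 3) (rooted by Outgroup) and count the minimum state changes it requires (Fitch parsimony):
C1: 2; C2: 1; C3: 2; C4: 1; C5: 2; C6: 2.
Total tree length = 10.

10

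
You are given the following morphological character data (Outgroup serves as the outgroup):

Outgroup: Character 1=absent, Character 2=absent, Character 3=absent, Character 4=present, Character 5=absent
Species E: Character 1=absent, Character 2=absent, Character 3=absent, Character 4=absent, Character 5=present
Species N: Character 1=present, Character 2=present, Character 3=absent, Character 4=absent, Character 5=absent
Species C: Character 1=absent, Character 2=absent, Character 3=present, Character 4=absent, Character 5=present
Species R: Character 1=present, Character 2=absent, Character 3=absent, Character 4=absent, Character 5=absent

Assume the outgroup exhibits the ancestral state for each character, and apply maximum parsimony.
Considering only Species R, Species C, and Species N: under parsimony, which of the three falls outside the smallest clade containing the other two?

Character polarity is set by the outgroup: the derived state is whichever differs from the outgroup's state, so for Character 4 the derived state is 'absent', and for the remaining characters it is 'present'.
Only Species N and Species R show the derived state 'present' for Character 1, supporting them as a clade.
Character 2: derived state 'present' in Species N only — an autapomorphy, so it tells us nothing about relationships among taxa.
Character 3: derived state 'present' in Species C only — an autapomorphy, so it tells us nothing about relationships among taxa.
All ingroup taxa share the derived state 'absent' for Character 4; it defines the ingroup but does not resolve relationships within it.
Character 5: derived state 'present' in Species C and Species E only — synapomorphy for {Species C, Species E}.
Most parsimonious ingroup topology: ((Species E,Species C),(Species N,Species R)).
Species R and Species N share a more recent common ancestor with each other than either does with Species C, so Species C is the least closely related of the three.

Species C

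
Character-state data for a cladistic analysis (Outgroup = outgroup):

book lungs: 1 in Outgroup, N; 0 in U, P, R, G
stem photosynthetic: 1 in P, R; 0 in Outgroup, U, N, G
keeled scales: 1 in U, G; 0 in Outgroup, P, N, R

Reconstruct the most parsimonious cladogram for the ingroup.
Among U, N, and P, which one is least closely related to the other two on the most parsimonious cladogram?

Character polarity is set by the outgroup: the derived state is whichever differs from the outgroup's state, so for book lungs the derived state is '0', and for the remaining characters it is '1'.
book lungs (derived state '0') is shared by G, P, R, and U — a synapomorphy uniting that clade.
stem photosynthetic (derived state '1') is shared by P and R — a synapomorphy uniting that clade.
keeled scales (derived state '1') is shared by G and U — a synapomorphy uniting that clade.
Most parsimonious ingroup topology: (((U,G),(P,R)),N).
P and U share a more recent common ancestor with each other than either does with N, so N is the least closely related of the three.

N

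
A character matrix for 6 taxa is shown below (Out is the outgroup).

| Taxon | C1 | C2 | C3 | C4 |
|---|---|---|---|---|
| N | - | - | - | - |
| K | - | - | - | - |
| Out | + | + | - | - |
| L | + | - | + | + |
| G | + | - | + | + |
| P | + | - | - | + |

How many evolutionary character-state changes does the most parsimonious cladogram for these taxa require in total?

Character polarity is set by the outgroup: the derived state is whichever differs from the outgroup's state, so for C1, C2 the derived state is '-', and for the remaining characters it is '+'.
C1 (derived state '-') is shared by K and N — a synapomorphy uniting that clade.
All ingroup taxa share the derived state '-' for C2; it defines the ingroup but does not resolve relationships within it.
Only G and L show the derived state '+' for C3, supporting them as a clade.
C4 (derived state '+') is shared by G, L, and P — a synapomorphy uniting that clade.
Most parsimonious ingroup topology: ((K,N),(P,(G,L))).
Changes per character on this tree: C1: 1; C2: 1; C3: 1; C4: 1.
Total = 4.

4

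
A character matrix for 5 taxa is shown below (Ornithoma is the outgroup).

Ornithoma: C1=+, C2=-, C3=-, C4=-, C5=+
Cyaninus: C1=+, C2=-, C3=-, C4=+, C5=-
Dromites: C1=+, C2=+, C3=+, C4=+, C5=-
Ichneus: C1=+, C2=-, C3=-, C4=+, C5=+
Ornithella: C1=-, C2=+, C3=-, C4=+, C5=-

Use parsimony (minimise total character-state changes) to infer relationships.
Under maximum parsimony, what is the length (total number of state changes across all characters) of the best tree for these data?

Character polarity is set by the outgroup: the derived state is whichever differs from the outgroup's state, so for C1, C5 the derived state is '-', and for the remaining characters it is '+'.
C1: derived state '-' in Ornithella only — an autapomorphy, so it tells us nothing about relationships among taxa.
Only Dromites and Ornithella show the derived state '+' for C2, supporting them as a clade.
C3: derived state '+' in Dromites only — an autapomorphy, so it tells us nothing about relationships among taxa.
C4 (derived state '+') is shared by all ingroup taxa — unites the whole ingroup.
C5: derived state '-' in Cyaninus, Dromites, and Ornithella only — synapomorphy for {Cyaninus, Dromites, Ornithella}.
Most parsimonious ingroup topology: ((Cyaninus,(Dromites,Ornithella)),Ichneus).
Changes per character on this tree: C1: 1; C2: 1; C3: 1; C4: 1; C5: 1.
Total = 5.

5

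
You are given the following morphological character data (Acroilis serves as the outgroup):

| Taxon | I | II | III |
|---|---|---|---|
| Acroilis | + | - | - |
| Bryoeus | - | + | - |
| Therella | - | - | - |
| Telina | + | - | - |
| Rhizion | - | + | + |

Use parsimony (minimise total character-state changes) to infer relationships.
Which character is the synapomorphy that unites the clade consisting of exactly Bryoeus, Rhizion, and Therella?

Character polarity is set by the outgroup: the derived state is whichever differs from the outgroup's state, so for I the derived state is '-', and for the remaining characters it is '+'.
I (derived state '-') is shared by Bryoeus, Rhizion, and Therella — a synapomorphy uniting that clade.
II: derived state '+' in Bryoeus and Rhizion only — synapomorphy for {Bryoeus, Rhizion}.
III (derived state '+') is unique to Rhizion (autapomorphy; uninformative for grouping).
Most parsimonious ingroup topology: (((Bryoeus,Rhizion),Therella),Telina).
The clade {Bryoeus, Rhizion, Therella} is supported by I: its derived state '-' occurs in exactly those taxa and in no other taxon (including the outgroup).

I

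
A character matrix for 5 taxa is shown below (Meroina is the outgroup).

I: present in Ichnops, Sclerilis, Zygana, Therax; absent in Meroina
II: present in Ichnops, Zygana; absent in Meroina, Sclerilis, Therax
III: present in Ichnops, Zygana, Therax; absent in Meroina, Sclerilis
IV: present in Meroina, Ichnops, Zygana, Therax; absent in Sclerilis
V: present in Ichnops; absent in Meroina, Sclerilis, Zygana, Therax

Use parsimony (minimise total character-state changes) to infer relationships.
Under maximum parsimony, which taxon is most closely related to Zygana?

Ichnops

Character polarity is set by the outgroup: the derived state is whichever differs from the outgroup's state, so for IV the derived state is 'absent', and for the remaining characters it is 'present'.
All ingroup taxa share the derived state 'present' for I; it defines the ingroup but does not resolve relationships within it.
Only Ichnops and Zygana show the derived state 'present' for II, supporting them as a clade.
Only Ichnops, Therax, and Zygana show the derived state 'present' for III, supporting them as a clade.
IV: derived state 'absent' in Sclerilis only — an autapomorphy, so it tells us nothing about relationships among taxa.
V: derived state 'present' in Ichnops only — an autapomorphy, so it tells us nothing about relationships among taxa.
Most parsimonious ingroup topology: (((Ichnops,Zygana),Therax),Sclerilis).
Zygana and Ichnops form a cherry on this tree, so they are sister taxa.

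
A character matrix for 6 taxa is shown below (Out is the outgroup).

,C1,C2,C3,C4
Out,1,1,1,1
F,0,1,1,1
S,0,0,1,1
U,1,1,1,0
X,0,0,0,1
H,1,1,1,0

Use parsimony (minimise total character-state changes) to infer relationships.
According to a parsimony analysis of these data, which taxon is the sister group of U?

The outgroup has state '1' for every character, so '0' is the derived state throughout.
Only F, S, and X show the derived state '0' for C1, supporting them as a clade.
C2 (derived state '0') is shared by S and X — a synapomorphy uniting that clade.
C3: derived state '0' in X only — an autapomorphy, so it tells us nothing about relationships among taxa.
C4: derived state '0' in H and U only — synapomorphy for {H, U}.
Most parsimonious ingroup topology: ((F,(S,X)),(U,H)).
U and H form a cherry on this tree, so they are sister taxa.

H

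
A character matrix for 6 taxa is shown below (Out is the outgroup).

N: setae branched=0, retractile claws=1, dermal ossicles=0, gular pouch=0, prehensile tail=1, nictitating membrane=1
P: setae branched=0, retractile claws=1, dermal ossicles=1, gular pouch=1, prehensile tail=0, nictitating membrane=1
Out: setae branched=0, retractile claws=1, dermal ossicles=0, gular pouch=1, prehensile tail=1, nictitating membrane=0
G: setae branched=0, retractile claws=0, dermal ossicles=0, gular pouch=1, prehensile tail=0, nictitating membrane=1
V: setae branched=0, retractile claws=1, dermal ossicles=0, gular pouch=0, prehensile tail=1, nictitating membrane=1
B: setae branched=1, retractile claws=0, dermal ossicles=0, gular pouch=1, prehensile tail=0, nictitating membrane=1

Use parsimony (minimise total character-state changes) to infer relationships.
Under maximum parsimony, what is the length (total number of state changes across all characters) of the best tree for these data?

6

Character polarity is set by the outgroup: the derived state is whichever differs from the outgroup's state, so for retractile claws, gular pouch, prehensile tail the derived state is '0', and for the remaining characters it is '1'.
setae branched: derived state '1' in B only — an autapomorphy, so it tells us nothing about relationships among taxa.
retractile claws (derived state '0') is shared by B and G — a synapomorphy uniting that clade.
dermal ossicles (derived state '1') is unique to P (autapomorphy; uninformative for grouping).
gular pouch (derived state '0') is shared by N and V — a synapomorphy uniting that clade.
prehensile tail: derived state '0' in B, G, and P only — synapomorphy for {B, G, P}.
nictitating membrane (derived state '1') is shared by all ingroup taxa — unites the whole ingroup.
Most parsimonious ingroup topology: ((V,N),((G,B),P)).
Changes per character on this tree: setae branched: 1; retractile claws: 1; dermal ossicles: 1; gular pouch: 1; prehensile tail: 1; nictitating membrane: 1.
Total = 6.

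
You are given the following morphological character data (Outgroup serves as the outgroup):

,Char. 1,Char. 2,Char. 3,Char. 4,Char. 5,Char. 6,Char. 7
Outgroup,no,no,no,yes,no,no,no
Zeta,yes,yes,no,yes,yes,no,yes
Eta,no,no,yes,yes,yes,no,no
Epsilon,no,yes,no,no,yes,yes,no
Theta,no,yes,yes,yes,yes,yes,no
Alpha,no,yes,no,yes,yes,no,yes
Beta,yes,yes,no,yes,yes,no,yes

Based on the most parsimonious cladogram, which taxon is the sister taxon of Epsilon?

Character polarity is set by the outgroup: the derived state is whichever differs from the outgroup's state, so for Char. 4 the derived state is 'no', and for the remaining characters it is 'yes'.
Char. 1: derived state 'yes' in Beta and Zeta only — synapomorphy for {Beta, Zeta}.
Only Alpha, Beta, Epsilon, Theta, and Zeta show the derived state 'yes' for Char. 2, supporting them as a clade.
Char. 3 (state 'yes') occurs in Eta and Theta but conflicts with the nesting implied by the other characters — most parsimoniously interpreted as homoplasy.
Char. 4: derived state 'no' in Epsilon only — an autapomorphy, so it tells us nothing about relationships among taxa.
Char. 5 (derived state 'yes') is shared by all ingroup taxa — unites the whole ingroup.
Only Epsilon and Theta show the derived state 'yes' for Char. 6, supporting them as a clade.
Only Alpha, Beta, and Zeta show the derived state 'yes' for Char. 7, supporting them as a clade.
Most parsimonious ingroup topology: ((((Zeta,Beta),Alpha),(Epsilon,Theta)),Eta).
Epsilon and Theta form a cherry on this tree, so they are sister taxa.

Theta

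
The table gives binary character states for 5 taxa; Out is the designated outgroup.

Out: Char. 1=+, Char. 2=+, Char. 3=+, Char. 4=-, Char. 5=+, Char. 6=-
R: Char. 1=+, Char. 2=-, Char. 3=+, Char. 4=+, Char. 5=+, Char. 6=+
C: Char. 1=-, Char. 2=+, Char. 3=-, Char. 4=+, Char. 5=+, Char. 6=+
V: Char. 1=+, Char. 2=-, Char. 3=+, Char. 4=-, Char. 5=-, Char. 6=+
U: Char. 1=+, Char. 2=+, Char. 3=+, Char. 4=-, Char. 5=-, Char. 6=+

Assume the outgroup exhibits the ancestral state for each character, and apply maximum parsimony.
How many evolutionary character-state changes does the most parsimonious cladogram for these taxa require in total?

7

Character polarity is set by the outgroup: the derived state is whichever differs from the outgroup's state, so for Char. 1, Char. 2, Char. 3, Char. 5 the derived state is '-', and for the remaining characters it is '+'.
Char. 1 (derived state '-') is unique to C (autapomorphy; uninformative for grouping).
Char. 2 groups R and V, which is incompatible with the clades supported by the remaining characters; treating it as convergent (homoplasy) costs fewer steps than any alternative tree.
Char. 3 (derived state '-') is unique to C (autapomorphy; uninformative for grouping).
Char. 4 (derived state '+') is shared by C and R — a synapomorphy uniting that clade.
Char. 5 (derived state '-') is shared by U and V — a synapomorphy uniting that clade.
Char. 6 (derived state '+') is shared by all ingroup taxa — unites the whole ingroup.
Most parsimonious ingroup topology: ((R,C),(V,U)).
Changes per character on this tree: Char. 1: 1; Char. 2: 2; Char. 3: 1; Char. 4: 1; Char. 5: 1; Char. 6: 1.
Total = 7.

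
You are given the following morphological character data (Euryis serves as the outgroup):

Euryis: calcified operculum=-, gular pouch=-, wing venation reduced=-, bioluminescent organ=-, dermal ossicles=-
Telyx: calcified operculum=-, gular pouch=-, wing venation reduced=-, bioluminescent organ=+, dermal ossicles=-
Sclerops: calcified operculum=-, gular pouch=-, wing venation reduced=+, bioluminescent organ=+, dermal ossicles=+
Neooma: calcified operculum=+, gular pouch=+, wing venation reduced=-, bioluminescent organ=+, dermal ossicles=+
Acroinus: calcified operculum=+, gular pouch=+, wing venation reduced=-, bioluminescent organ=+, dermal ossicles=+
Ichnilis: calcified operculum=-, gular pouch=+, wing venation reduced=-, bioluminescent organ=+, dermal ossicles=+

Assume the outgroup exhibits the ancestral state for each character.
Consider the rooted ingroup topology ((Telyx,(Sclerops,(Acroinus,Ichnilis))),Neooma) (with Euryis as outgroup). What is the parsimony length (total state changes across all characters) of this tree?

Map each character onto ((Telyx,(Sclerops,(Acroinus,Ichnilis))),Neooma) (rooted by Euryis) and count the minimum state changes it requires (Fitch parsimony):
calcified operculum: 2; gular pouch: 2; wing venation reduced: 1; bioluminescent organ: 1; dermal ossicles: 2.
Total tree length = 8.

8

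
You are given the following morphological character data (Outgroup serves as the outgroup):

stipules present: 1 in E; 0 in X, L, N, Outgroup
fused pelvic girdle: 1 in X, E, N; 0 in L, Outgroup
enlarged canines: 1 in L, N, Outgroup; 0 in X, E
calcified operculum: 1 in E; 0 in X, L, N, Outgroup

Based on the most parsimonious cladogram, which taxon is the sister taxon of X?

Character polarity is set by the outgroup: the derived state is whichever differs from the outgroup's state, so for enlarged canines the derived state is '0', and for the remaining characters it is '1'.
stipules present: derived state '1' in E only — an autapomorphy, so it tells us nothing about relationships among taxa.
fused pelvic girdle (derived state '1') is shared by E, N, and X — a synapomorphy uniting that clade.
Only E and X show the derived state '0' for enlarged canines, supporting them as a clade.
calcified operculum (derived state '1') is unique to E (autapomorphy; uninformative for grouping).
Most parsimonious ingroup topology: (((X,E),N),L).
X and E form a cherry on this tree, so they are sister taxa.

E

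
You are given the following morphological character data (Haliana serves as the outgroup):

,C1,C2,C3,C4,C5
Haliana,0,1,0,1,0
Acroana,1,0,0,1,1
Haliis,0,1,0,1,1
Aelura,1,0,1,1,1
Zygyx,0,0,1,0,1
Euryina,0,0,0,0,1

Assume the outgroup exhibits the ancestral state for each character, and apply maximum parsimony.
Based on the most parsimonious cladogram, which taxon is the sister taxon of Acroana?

Character polarity is set by the outgroup: the derived state is whichever differs from the outgroup's state, so for C2, C4 the derived state is '0', and for the remaining characters it is '1'.
C1 (derived state '1') is shared by Acroana and Aelura — a synapomorphy uniting that clade.
C2 (derived state '0') is shared by Acroana, Aelura, Euryina, and Zygyx — a synapomorphy uniting that clade.
C3 (state '1') occurs in Aelura and Zygyx but conflicts with the nesting implied by the other characters — most parsimoniously interpreted as homoplasy.
C4: derived state '0' in Euryina and Zygyx only — synapomorphy for {Euryina, Zygyx}.
All ingroup taxa share the derived state '1' for C5; it defines the ingroup but does not resolve relationships within it.
Most parsimonious ingroup topology: (((Acroana,Aelura),(Zygyx,Euryina)),Haliis).
Acroana and Aelura form a cherry on this tree, so they are sister taxa.

Aelura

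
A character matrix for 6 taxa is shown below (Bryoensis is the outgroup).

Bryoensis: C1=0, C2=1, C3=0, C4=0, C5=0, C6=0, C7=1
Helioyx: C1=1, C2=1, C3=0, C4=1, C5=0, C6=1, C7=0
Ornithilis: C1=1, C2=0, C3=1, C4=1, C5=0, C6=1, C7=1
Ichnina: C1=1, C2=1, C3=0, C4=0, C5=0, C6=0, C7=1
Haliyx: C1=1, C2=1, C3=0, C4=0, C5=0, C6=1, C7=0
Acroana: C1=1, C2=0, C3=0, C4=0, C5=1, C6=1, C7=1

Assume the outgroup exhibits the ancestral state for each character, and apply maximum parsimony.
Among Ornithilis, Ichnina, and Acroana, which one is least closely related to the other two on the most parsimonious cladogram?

Ichnina

Character polarity is set by the outgroup: the derived state is whichever differs from the outgroup's state, so for C2, C7 the derived state is '0', and for the remaining characters it is '1'.
C1 (derived state '1') is shared by all ingroup taxa — unites the whole ingroup.
C2 (derived state '0') is shared by Acroana and Ornithilis — a synapomorphy uniting that clade.
C3 (derived state '1') is unique to Ornithilis (autapomorphy; uninformative for grouping).
C4 (state '1') occurs in Helioyx and Ornithilis but conflicts with the nesting implied by the other characters — most parsimoniously interpreted as homoplasy.
C5 (derived state '1') is unique to Acroana (autapomorphy; uninformative for grouping).
Only Acroana, Haliyx, Helioyx, and Ornithilis show the derived state '1' for C6, supporting them as a clade.
Only Haliyx and Helioyx show the derived state '0' for C7, supporting them as a clade.
Most parsimonious ingroup topology: (((Helioyx,Haliyx),(Ornithilis,Acroana)),Ichnina).
Ornithilis and Acroana share a more recent common ancestor with each other than either does with Ichnina, so Ichnina is the least closely related of the three.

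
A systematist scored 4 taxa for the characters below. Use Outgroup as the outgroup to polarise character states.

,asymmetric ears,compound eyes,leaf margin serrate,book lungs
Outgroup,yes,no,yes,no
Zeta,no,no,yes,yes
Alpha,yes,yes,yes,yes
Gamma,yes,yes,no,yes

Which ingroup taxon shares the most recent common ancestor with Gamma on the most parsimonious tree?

Character polarity is set by the outgroup: the derived state is whichever differs from the outgroup's state, so for asymmetric ears, leaf margin serrate the derived state is 'no', and for the remaining characters it is 'yes'.
asymmetric ears: derived state 'no' in Zeta only — an autapomorphy, so it tells us nothing about relationships among taxa.
Only Alpha and Gamma show the derived state 'yes' for compound eyes, supporting them as a clade.
leaf margin serrate (derived state 'no') is unique to Gamma (autapomorphy; uninformative for grouping).
book lungs (derived state 'yes') is shared by all ingroup taxa — unites the whole ingroup.
Most parsimonious ingroup topology: (Zeta,(Alpha,Gamma)).
Gamma and Alpha form a cherry on this tree, so they are sister taxa.

Alpha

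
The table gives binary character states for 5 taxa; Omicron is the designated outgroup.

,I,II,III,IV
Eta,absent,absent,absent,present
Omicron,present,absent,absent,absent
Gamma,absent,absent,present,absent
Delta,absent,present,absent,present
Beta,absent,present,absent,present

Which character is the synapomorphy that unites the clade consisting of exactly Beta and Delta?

II

Character polarity is set by the outgroup: the derived state is whichever differs from the outgroup's state, so for I the derived state is 'absent', and for the remaining characters it is 'present'.
I (derived state 'absent') is shared by all ingroup taxa — unites the whole ingroup.
Only Beta and Delta show the derived state 'present' for II, supporting them as a clade.
III (derived state 'present') is unique to Gamma (autapomorphy; uninformative for grouping).
IV: derived state 'present' in Beta, Delta, and Eta only — synapomorphy for {Beta, Delta, Eta}.
Most parsimonious ingroup topology: ((Eta,(Beta,Delta)),Gamma).
The clade {Beta, Delta} is supported by II: its derived state 'present' occurs in exactly those taxa and in no other taxon (including the outgroup).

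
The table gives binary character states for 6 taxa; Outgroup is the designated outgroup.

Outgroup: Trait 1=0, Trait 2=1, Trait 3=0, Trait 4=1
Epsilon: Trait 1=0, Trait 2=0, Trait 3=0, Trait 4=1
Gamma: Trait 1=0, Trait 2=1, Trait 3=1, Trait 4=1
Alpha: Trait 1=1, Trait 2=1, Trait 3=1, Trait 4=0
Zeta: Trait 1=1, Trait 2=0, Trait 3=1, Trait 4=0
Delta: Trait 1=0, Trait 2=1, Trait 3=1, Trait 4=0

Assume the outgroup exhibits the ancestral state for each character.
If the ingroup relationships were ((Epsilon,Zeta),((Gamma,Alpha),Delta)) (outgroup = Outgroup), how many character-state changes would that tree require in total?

Map each character onto ((Epsilon,Zeta),((Gamma,Alpha),Delta)) (rooted by Outgroup) and count the minimum state changes it requires (Fitch parsimony):
Trait 1: 2; Trait 2: 1; Trait 3: 2; Trait 4: 3.
Total tree length = 8.

8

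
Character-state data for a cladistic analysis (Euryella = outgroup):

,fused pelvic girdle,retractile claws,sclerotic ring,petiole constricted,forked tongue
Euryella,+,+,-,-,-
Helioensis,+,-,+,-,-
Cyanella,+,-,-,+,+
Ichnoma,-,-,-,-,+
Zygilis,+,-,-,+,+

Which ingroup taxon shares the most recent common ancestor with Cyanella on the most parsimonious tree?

Zygilis

Character polarity is set by the outgroup: the derived state is whichever differs from the outgroup's state, so for fused pelvic girdle, retractile claws the derived state is '-', and for the remaining characters it is '+'.
fused pelvic girdle (derived state '-') is unique to Ichnoma (autapomorphy; uninformative for grouping).
retractile claws (derived state '-') is shared by all ingroup taxa — unites the whole ingroup.
sclerotic ring: derived state '+' in Helioensis only — an autapomorphy, so it tells us nothing about relationships among taxa.
petiole constricted (derived state '+') is shared by Cyanella and Zygilis — a synapomorphy uniting that clade.
Only Cyanella, Ichnoma, and Zygilis show the derived state '+' for forked tongue, supporting them as a clade.
Most parsimonious ingroup topology: (Helioensis,((Cyanella,Zygilis),Ichnoma)).
Cyanella and Zygilis form a cherry on this tree, so they are sister taxa.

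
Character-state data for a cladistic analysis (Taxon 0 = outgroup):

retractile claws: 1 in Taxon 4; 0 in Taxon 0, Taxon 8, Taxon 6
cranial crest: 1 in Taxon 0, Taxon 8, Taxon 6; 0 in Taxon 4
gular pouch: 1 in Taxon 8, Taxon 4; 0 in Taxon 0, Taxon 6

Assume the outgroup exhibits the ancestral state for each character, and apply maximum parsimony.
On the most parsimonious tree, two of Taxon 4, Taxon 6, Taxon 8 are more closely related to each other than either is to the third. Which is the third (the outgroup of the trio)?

Character polarity is set by the outgroup: the derived state is whichever differs from the outgroup's state, so for cranial crest the derived state is '0', and for the remaining characters it is '1'.
retractile claws (derived state '1') is unique to Taxon 4 (autapomorphy; uninformative for grouping).
cranial crest (derived state '0') is unique to Taxon 4 (autapomorphy; uninformative for grouping).
gular pouch: derived state '1' in Taxon 4 and Taxon 8 only — synapomorphy for {Taxon 4, Taxon 8}.
Most parsimonious ingroup topology: ((Taxon 8,Taxon 4),Taxon 6).
Taxon 4 and Taxon 8 share a more recent common ancestor with each other than either does with Taxon 6, so Taxon 6 is the least closely related of the three.

Taxon 6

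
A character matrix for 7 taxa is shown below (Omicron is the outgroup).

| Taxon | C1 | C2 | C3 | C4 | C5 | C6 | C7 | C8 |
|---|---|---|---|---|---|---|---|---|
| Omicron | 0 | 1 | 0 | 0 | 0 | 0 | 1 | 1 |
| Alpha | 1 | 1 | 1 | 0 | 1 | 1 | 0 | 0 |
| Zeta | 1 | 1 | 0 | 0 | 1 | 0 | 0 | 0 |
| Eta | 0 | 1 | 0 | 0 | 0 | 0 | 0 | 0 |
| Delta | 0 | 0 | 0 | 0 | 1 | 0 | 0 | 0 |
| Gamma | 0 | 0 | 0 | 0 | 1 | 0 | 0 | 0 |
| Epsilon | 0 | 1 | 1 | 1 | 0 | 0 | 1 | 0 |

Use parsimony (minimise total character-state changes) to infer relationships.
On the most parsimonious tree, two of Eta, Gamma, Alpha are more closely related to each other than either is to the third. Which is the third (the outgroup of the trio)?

Eta

Character polarity is set by the outgroup: the derived state is whichever differs from the outgroup's state, so for C2, C7, C8 the derived state is '0', and for the remaining characters it is '1'.
C1 (derived state '1') is shared by Alpha and Zeta — a synapomorphy uniting that clade.
Only Delta and Gamma show the derived state '0' for C2, supporting them as a clade.
C3 groups Alpha and Epsilon, which is incompatible with the clades supported by the remaining characters; treating it as convergent (homoplasy) costs fewer steps than any alternative tree.
C4 (derived state '1') is unique to Epsilon (autapomorphy; uninformative for grouping).
C5: derived state '1' in Alpha, Delta, Gamma, and Zeta only — synapomorphy for {Alpha, Delta, Gamma, Zeta}.
C6: derived state '1' in Alpha only — an autapomorphy, so it tells us nothing about relationships among taxa.
Only Alpha, Delta, Eta, Gamma, and Zeta show the derived state '0' for C7, supporting them as a clade.
C8 (derived state '0') is shared by all ingroup taxa — unites the whole ingroup.
Most parsimonious ingroup topology: ((((Alpha,Zeta),(Delta,Gamma)),Eta),Epsilon).
Gamma and Alpha share a more recent common ancestor with each other than either does with Eta, so Eta is the least closely related of the three.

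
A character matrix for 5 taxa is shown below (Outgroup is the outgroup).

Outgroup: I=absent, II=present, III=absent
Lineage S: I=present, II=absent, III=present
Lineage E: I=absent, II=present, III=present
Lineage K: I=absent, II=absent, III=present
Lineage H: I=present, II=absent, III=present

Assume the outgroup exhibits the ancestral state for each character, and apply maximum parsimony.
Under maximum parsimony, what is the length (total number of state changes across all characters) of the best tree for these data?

3

Character polarity is set by the outgroup: the derived state is whichever differs from the outgroup's state, so for II the derived state is 'absent', and for the remaining characters it is 'present'.
I (derived state 'present') is shared by Lineage H and Lineage S — a synapomorphy uniting that clade.
Only Lineage H, Lineage K, and Lineage S show the derived state 'absent' for II, supporting them as a clade.
All ingroup taxa share the derived state 'present' for III; it defines the ingroup but does not resolve relationships within it.
Most parsimonious ingroup topology: (((Lineage S,Lineage H),Lineage K),Lineage E).
Changes per character on this tree: I: 1; II: 1; III: 1.
Total = 3.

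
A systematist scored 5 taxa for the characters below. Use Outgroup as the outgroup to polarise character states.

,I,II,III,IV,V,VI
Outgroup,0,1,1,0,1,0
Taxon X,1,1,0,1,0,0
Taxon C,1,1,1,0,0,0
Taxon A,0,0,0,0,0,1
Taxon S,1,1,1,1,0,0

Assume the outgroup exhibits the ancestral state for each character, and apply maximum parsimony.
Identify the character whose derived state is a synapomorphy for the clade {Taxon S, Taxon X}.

IV

Character polarity is set by the outgroup: the derived state is whichever differs from the outgroup's state, so for II, III, V the derived state is '0', and for the remaining characters it is '1'.
I (derived state '1') is shared by Taxon C, Taxon S, and Taxon X — a synapomorphy uniting that clade.
II: derived state '0' in Taxon A only — an autapomorphy, so it tells us nothing about relationships among taxa.
III groups Taxon A and Taxon X, which is incompatible with the clades supported by the remaining characters; treating it as convergent (homoplasy) costs fewer steps than any alternative tree.
IV (derived state '1') is shared by Taxon S and Taxon X — a synapomorphy uniting that clade.
V (derived state '0') is shared by all ingroup taxa — unites the whole ingroup.
VI: derived state '1' in Taxon A only — an autapomorphy, so it tells us nothing about relationships among taxa.
Most parsimonious ingroup topology: (((Taxon X,Taxon S),Taxon C),Taxon A).
The clade {Taxon S, Taxon X} is supported by IV: its derived state '1' occurs in exactly those taxa and in no other taxon (including the outgroup).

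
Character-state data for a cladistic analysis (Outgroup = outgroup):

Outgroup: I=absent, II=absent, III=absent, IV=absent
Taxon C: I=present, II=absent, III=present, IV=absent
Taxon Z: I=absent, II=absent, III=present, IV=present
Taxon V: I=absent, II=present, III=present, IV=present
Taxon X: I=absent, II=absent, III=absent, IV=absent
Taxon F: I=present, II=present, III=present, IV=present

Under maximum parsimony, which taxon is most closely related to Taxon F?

Taxon V

The outgroup has state 'absent' for every character, so 'present' is the derived state throughout.
I groups Taxon C and Taxon F, which is incompatible with the clades supported by the remaining characters; treating it as convergent (homoplasy) costs fewer steps than any alternative tree.
II (derived state 'present') is shared by Taxon F and Taxon V — a synapomorphy uniting that clade.
Only Taxon C, Taxon F, Taxon V, and Taxon Z show the derived state 'present' for III, supporting them as a clade.
IV (derived state 'present') is shared by Taxon F, Taxon V, and Taxon Z — a synapomorphy uniting that clade.
Most parsimonious ingroup topology: ((Taxon C,(Taxon Z,(Taxon V,Taxon F))),Taxon X).
Taxon F and Taxon V form a cherry on this tree, so they are sister taxa.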